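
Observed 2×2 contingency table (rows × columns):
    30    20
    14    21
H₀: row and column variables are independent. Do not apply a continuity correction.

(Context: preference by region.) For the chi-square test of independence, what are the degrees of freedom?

degrees of freedom = 1

df = (r−1)(c−1) = (2−1)·(2−1) = 1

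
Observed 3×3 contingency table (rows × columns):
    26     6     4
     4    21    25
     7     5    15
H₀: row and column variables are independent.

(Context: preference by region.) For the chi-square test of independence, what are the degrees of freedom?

df = (r−1)(c−1) = (3−1)·(3−1) = 4

degrees of freedom = 4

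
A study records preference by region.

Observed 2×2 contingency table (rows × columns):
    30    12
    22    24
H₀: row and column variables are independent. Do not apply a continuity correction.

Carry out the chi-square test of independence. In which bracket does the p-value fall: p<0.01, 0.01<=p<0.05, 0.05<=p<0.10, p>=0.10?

Row totals [42, 46], col totals [52, 36], n=88
χ² = (30−24.82)²/24.82 + (12−17.18)²/17.18 + (22−27.18)²/27.18 + (24−18.82)²/18.82 = 5.0594
df = 1
p-value (upper-tail) = 0.02449
→ bracket: 0.01<=p<0.05

p-value bracket: 0.01<=p<0.05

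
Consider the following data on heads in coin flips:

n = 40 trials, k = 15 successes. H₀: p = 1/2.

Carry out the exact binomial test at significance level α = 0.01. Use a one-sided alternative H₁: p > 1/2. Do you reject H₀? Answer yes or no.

Exact binomial: n=40, k=15, p₀=1/2=0.5000
P(X≥15) from Σ C(n,i)·p₀^i·(1−p₀)^(n−i)
p-value (one-sided, H₁ greater) = 0.95965
At α=0.01: p ≥ α → fail to reject H₀

reject H₀: no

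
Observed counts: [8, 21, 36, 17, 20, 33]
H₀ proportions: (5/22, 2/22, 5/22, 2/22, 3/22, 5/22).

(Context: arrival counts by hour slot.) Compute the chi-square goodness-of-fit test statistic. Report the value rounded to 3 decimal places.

n = 135; E_i = n·p_i = [30.68, 12.27, 30.68, 12.27, 18.41, 30.68]
χ² = (8−30.68)²/30.68 + (21−12.27)²/12.27 + (36−30.68)²/30.68 + (17−12.27)²/12.27 + (20−18.41)²/18.41 + (33−30.68)²/30.68 = 26.0291
df = 5

test statistic = 26.029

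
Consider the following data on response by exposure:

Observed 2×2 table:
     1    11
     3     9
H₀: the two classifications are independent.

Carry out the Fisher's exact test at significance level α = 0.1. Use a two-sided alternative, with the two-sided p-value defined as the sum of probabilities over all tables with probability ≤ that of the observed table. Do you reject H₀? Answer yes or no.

Margins: r₁=12, r₂=12, c₁=4, c₂=20, n=24
p_obs = C(12,1)·C(12,3)/C(24,4); sum pmf over tables with pmf ≤ p_obs
p-value (two-sided) = 0.59006
At α=0.1: p ≥ α → fail to reject H₀

reject H₀: no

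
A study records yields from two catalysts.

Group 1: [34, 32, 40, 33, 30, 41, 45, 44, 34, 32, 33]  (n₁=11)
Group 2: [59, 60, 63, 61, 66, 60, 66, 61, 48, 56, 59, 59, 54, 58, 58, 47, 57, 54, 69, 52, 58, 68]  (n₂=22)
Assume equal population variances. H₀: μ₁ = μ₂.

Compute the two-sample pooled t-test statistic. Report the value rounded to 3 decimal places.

test statistic = -10.973

x̄₁=36.182, s₁=5.288, n₁=11
x̄₂=58.773, s₂=5.707, n₂=22
s_p² = [10·5.288² + 21·5.707²]/31 = 31.0806
SE = √(s_p²·(1/11+1/22)) = 2.0587
t = (36.182−58.773)/2.0587 = -10.9734
df = 31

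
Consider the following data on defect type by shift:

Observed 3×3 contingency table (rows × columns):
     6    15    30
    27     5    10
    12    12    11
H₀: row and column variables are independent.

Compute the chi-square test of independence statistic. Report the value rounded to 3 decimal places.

Row totals [51, 42, 35], col totals [45, 32, 51], n=128
χ² = (6−17.93)²/17.93 + (15−12.75)²/12.75 + (30−20.32)²/20.32 + (27−14.77)²/14.77 + (5−10.50)²/10.50 + (10−16.73)²/16.73 + (12−12.30)²/12.30 + (12−8.75)²/8.75 + (11−13.95)²/13.95 = 30.5104
df = 4

test statistic = 30.510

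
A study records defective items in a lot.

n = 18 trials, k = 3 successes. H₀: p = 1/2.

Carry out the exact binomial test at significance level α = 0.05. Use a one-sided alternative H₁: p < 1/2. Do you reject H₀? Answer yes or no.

reject H₀: yes

Exact binomial: n=18, k=3, p₀=1/2=0.5000
P(X≤3) from Σ C(n,i)·p₀^i·(1−p₀)^(n−i)
p-value (one-sided, H₁ less) = 0.00377
At α=0.05: p < α → reject H₀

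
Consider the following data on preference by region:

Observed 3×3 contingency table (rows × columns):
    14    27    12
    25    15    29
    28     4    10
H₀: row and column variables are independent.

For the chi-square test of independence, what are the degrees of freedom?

degrees of freedom = 4

df = (r−1)(c−1) = (3−1)·(3−1) = 4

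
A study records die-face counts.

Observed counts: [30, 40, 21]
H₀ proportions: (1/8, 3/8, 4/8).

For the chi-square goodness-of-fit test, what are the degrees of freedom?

df = k − 1 = 3 − 1 = 2

degrees of freedom = 2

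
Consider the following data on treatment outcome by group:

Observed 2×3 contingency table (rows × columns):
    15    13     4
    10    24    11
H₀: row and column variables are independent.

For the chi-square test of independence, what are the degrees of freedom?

df = (r−1)(c−1) = (2−1)·(3−1) = 2

degrees of freedom = 2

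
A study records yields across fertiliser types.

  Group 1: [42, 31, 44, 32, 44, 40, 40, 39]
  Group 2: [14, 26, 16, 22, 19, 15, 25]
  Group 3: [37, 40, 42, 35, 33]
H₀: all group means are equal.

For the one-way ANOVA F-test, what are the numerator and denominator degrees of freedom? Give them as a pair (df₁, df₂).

degrees of freedom = [2, 17]

k = 3 groups, N = 20 total
df = (k−1, N−k) = (3−1, 20−3) = (2, 17)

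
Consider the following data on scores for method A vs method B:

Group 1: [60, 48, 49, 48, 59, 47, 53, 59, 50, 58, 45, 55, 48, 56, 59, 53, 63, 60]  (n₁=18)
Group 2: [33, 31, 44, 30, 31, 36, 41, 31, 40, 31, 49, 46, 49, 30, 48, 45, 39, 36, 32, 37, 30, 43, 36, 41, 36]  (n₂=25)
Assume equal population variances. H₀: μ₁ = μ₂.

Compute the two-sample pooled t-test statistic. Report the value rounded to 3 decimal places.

test statistic = 8.510

x̄₁=53.889, s₁=5.582, n₁=18
x̄₂=37.800, s₂=6.468, n₂=25
s_p² = [17·5.582² + 24·6.468²]/41 = 37.4092
SE = √(s_p²·(1/18+1/25)) = 1.8907
t = (53.889−37.800)/1.8907 = 8.5096
df = 41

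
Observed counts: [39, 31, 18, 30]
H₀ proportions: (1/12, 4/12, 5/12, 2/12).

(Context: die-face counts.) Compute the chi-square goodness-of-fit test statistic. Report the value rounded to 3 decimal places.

test statistic = 113.463

n = 118; E_i = n·p_i = [9.83, 39.33, 49.17, 19.67]
χ² = (39−9.83)²/9.83 + (31−39.33)²/39.33 + (18−49.17)²/49.17 + (30−19.67)²/19.67 = 113.4627
df = 3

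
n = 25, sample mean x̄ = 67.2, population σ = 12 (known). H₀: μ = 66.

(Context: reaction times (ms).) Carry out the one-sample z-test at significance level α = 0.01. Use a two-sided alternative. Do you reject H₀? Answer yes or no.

SE = σ/√n = 12/√25 = 2.4000
z = (x̄−μ₀)/SE = (67.2−66)/2.4000 = 0.5000
p-value (two-sided) = 0.61708
At α=0.01: p ≥ α → fail to reject H₀

reject H₀: no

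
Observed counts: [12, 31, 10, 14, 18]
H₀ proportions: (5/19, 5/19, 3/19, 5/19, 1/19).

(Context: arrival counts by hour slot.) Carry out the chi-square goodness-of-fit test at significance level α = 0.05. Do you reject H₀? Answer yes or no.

n = 85; E_i = n·p_i = [22.37, 22.37, 13.42, 22.37, 4.47]
χ² = (12−22.37)²/22.37 + (31−22.37)²/22.37 + (10−13.42)²/13.42 + (14−22.37)²/22.37 + (18−4.47)²/4.47 = 53.0369
df = 4
p-value (upper-tail) = 0.00000
At α=0.05: p < α → reject H₀

reject H₀: yes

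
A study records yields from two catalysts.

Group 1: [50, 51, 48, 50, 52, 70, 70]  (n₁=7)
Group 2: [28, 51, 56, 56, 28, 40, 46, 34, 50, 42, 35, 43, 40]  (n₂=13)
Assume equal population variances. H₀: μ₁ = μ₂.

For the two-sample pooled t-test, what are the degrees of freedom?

degrees of freedom = 18

df = n₁ + n₂ − 2 = 7 + 13 − 2 = 18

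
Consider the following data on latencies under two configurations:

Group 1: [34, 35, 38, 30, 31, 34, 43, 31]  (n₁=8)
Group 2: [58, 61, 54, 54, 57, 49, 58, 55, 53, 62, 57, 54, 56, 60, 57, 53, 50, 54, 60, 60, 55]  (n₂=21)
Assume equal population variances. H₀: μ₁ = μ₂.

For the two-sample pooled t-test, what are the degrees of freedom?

df = n₁ + n₂ − 2 = 8 + 21 − 2 = 27

degrees of freedom = 27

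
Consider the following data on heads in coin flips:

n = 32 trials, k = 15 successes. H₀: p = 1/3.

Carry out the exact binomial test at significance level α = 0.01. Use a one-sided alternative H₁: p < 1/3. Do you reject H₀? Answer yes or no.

Exact binomial: n=32, k=15, p₀=1/3=0.3333
P(X≤15) from Σ C(n,i)·p₀^i·(1−p₀)^(n−i)
p-value (one-sided, H₁ less) = 0.96235
At α=0.01: p ≥ α → fail to reject H₀

reject H₀: no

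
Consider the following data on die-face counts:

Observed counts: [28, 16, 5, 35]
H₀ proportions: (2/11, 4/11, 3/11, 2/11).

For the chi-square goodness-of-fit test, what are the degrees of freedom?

df = k − 1 = 4 − 1 = 3

degrees of freedom = 3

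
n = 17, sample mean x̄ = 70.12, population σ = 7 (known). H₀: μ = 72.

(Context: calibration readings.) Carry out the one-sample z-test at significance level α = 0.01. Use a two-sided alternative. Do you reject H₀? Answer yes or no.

reject H₀: no

SE = σ/√n = 7/√17 = 1.6977
z = (x̄−μ₀)/SE = (70.12−72)/1.6977 = -1.1073
p-value (two-sided) = 0.26814
At α=0.01: p ≥ α → fail to reject H₀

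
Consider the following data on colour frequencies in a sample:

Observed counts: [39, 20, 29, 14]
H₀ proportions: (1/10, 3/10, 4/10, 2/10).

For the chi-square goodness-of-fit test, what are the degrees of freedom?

df = k − 1 = 4 − 1 = 3

degrees of freedom = 3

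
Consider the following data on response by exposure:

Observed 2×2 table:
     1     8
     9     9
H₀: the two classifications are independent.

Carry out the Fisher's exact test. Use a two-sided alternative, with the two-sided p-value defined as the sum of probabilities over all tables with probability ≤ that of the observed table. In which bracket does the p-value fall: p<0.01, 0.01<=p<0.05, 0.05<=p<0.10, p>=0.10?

p-value bracket: 0.05<=p<0.10

Margins: r₁=9, r₂=18, c₁=10, c₂=17, n=27
p_obs = C(9,1)·C(18,9)/C(27,10); sum pmf over tables with pmf ≤ p_obs
p-value (two-sided) = 0.09117
→ bracket: 0.05<=p<0.10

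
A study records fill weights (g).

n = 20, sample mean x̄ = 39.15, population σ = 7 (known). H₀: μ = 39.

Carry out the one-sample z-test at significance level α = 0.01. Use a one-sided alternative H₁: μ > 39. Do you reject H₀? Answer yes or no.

SE = σ/√n = 7/√20 = 1.5652
z = (x̄−μ₀)/SE = (39.15−39)/1.5652 = 0.0958
p-value (one-sided, H₁ greater) = 0.46183
At α=0.01: p ≥ α → fail to reject H₀

reject H₀: no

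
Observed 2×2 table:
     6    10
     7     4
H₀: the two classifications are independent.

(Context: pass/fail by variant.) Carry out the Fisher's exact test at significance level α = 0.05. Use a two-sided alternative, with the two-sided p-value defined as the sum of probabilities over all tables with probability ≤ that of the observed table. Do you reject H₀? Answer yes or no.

reject H₀: no

Margins: r₁=16, r₂=11, c₁=13, c₂=14, n=27
p_obs = C(16,6)·C(11,7)/C(27,13); sum pmf over tables with pmf ≤ p_obs
p-value (two-sided) = 0.25186
At α=0.05: p ≥ α → fail to reject H₀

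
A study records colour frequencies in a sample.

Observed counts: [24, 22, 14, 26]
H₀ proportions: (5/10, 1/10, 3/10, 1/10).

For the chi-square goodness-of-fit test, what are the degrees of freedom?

df = k − 1 = 4 − 1 = 3

degrees of freedom = 3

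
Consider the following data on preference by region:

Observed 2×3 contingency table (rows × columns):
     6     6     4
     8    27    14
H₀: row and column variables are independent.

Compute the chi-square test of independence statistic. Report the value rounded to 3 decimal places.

test statistic = 3.302

Row totals [16, 49], col totals [14, 33, 18], n=65
χ² = (6−3.45)²/3.45 + (6−8.12)²/8.12 + (4−4.43)²/4.43 + (8−10.55)²/10.55 + (27−24.88)²/24.88 + (14−13.57)²/13.57 = 3.3022
df = 2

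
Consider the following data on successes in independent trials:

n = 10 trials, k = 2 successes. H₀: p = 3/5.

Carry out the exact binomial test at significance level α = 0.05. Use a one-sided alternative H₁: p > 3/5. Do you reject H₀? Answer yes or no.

reject H₀: no

Exact binomial: n=10, k=2, p₀=3/5=0.6000
P(X≥2) from Σ C(n,i)·p₀^i·(1−p₀)^(n−i)
p-value (one-sided, H₁ greater) = 0.99832
At α=0.05: p ≥ α → fail to reject H₀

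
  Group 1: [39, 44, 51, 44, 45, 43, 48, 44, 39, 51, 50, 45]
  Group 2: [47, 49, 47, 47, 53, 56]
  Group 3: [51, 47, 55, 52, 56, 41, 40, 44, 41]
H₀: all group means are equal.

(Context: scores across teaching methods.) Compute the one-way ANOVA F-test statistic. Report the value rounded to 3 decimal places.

Group means [45.25, 49.83, 47.44], grand mean 47.000
SSB = Σnᵢ(x̄ᵢ−x̄)² = 86.694; SSW = ΣΣ(x−x̄ᵢ)² = 571.306
MSB = 86.694/2 = 43.3472; MSW = 571.306/24 = 23.8044
F = MSB/MSW = 1.8210
df = (2, 24)

test statistic = 1.821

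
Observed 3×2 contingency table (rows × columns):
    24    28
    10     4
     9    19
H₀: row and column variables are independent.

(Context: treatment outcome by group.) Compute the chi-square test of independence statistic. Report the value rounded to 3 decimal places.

Row totals [52, 14, 28], col totals [43, 51], n=94
χ² = (24−23.79)²/23.79 + (28−28.21)²/28.21 + (10−6.40)²/6.40 + (4−7.60)²/7.60 + (9−12.81)²/12.81 + (19−15.19)²/15.19 = 5.8118
df = 2

test statistic = 5.812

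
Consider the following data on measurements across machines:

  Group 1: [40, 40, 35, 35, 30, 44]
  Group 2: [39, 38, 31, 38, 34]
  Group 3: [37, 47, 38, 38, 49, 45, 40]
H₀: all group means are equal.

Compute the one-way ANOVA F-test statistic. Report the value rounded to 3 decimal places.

test statistic = 2.963

Group means [37.33, 36.00, 42.00], grand mean 38.778
SSB = Σnᵢ(x̄ᵢ−x̄)² = 123.778; SSW = ΣΣ(x−x̄ᵢ)² = 313.333
MSB = 123.778/2 = 61.8889; MSW = 313.333/15 = 20.8889
F = MSB/MSW = 2.9628
df = (2, 15)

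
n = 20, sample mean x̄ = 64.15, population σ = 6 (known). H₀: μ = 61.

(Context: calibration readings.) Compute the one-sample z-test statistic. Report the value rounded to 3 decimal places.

test statistic = 2.348

SE = σ/√n = 6/√20 = 1.3416
z = (x̄−μ₀)/SE = (64.15−61)/1.3416 = 2.3479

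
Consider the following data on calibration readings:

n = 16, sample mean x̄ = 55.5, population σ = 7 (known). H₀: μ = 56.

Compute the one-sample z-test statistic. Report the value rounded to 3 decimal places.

test statistic = -0.286

SE = σ/√n = 7/√16 = 1.7500
z = (x̄−μ₀)/SE = (55.5−56)/1.7500 = -0.2857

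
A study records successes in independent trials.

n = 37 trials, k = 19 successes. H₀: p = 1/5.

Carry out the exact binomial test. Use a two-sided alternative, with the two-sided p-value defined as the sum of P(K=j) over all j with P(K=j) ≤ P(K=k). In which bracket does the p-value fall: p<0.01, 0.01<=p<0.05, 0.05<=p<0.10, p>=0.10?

Exact binomial: n=37, k=19, p₀=1/5=0.2000
P(X=j) = C(n,j)·p₀^j·(1−p₀)^(n−j); p = Σ P(X=j) over j with P(X=j) ≤ P(X=19)
p-value (two-sided) = 0.00002
→ bracket: p<0.01

p-value bracket: p<0.01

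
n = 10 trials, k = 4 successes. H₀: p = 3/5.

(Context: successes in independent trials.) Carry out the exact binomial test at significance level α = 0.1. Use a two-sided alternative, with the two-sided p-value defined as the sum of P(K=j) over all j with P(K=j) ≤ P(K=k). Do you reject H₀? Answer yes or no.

reject H₀: no

Exact binomial: n=10, k=4, p₀=3/5=0.6000
P(X=j) = C(n,j)·p₀^j·(1−p₀)^(n−j); p = Σ P(X=j) over j with P(X=j) ≤ P(X=4)
p-value (two-sided) = 0.21260
At α=0.1: p ≥ α → fail to reject H₀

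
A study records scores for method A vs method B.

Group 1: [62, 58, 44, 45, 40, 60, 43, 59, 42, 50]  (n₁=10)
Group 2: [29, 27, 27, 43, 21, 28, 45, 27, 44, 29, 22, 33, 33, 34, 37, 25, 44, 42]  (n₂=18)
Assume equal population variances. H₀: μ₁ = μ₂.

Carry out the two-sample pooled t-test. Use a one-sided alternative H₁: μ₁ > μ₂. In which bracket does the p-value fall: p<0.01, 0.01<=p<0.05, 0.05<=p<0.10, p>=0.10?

x̄₁=50.300, s₁=8.577, n₁=10
x̄₂=32.778, s₂=7.960, n₂=18
s_p² = [9·8.577² + 17·7.960²]/26 = 66.8927
SE = √(s_p²·(1/10+1/18)) = 3.2258
t = (50.300−32.778)/3.2258 = 5.4320
df = 26
p-value (one-sided, H₁ greater) = 0.00001
→ bracket: p<0.01

p-value bracket: p<0.01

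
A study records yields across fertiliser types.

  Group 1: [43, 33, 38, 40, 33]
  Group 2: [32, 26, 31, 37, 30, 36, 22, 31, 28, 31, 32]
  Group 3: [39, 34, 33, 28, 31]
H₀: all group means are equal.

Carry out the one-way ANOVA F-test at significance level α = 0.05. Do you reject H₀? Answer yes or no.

Group means [37.40, 30.55, 33.00], grand mean 32.762
SSB = Σnᵢ(x̄ᵢ−x̄)² = 161.882; SSW = ΣΣ(x−x̄ᵢ)² = 319.927
MSB = 161.882/2 = 80.9411; MSW = 319.927/18 = 17.7737
F = MSB/MSW = 4.5540
df = (2, 18)
p-value (upper-tail) = 0.02509
At α=0.05: p < α → reject H₀

reject H₀: yes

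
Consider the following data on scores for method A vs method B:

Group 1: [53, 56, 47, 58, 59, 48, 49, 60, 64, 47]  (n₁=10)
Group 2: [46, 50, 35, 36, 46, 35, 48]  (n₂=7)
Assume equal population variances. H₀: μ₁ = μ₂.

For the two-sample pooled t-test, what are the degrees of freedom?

df = n₁ + n₂ − 2 = 10 + 7 − 2 = 15

degrees of freedom = 15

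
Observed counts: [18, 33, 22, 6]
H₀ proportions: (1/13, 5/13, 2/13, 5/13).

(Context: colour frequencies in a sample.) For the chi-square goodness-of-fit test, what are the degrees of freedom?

degrees of freedom = 3

df = k − 1 = 4 − 1 = 3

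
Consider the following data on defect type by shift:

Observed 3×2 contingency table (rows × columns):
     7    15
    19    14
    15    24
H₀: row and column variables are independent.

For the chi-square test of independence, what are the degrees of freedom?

degrees of freedom = 2

df = (r−1)(c−1) = (3−1)·(2−1) = 2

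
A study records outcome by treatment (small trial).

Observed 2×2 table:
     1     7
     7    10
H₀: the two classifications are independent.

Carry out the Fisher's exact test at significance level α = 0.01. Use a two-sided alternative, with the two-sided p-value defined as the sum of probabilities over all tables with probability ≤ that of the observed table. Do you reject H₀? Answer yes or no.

Margins: r₁=8, r₂=17, c₁=8, c₂=17, n=25
p_obs = C(8,1)·C(17,7)/C(25,8); sum pmf over tables with pmf ≤ p_obs
p-value (two-sided) = 0.20518
At α=0.01: p ≥ α → fail to reject H₀

reject H₀: no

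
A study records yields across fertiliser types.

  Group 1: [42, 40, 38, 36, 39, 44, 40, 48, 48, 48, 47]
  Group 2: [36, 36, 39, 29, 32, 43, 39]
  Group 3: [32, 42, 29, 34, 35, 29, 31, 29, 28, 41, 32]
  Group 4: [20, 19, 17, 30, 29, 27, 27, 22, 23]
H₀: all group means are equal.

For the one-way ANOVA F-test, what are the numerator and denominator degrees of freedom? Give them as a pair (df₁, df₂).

degrees of freedom = [3, 34]

k = 4 groups, N = 38 total
df = (k−1, N−k) = (4−1, 38−4) = (3, 34)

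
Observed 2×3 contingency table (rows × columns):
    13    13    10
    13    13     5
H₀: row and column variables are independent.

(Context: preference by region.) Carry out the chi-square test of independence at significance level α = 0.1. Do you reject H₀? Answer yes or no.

reject H₀: no

Row totals [36, 31], col totals [26, 26, 15], n=67
χ² = (13−13.97)²/13.97 + (13−13.97)²/13.97 + (10−8.06)²/8.06 + (13−12.03)²/12.03 + (13−12.03)²/12.03 + (5−6.94)²/6.94 = 1.3008
df = 2
p-value (upper-tail) = 0.52184
At α=0.1: p ≥ α → fail to reject H₀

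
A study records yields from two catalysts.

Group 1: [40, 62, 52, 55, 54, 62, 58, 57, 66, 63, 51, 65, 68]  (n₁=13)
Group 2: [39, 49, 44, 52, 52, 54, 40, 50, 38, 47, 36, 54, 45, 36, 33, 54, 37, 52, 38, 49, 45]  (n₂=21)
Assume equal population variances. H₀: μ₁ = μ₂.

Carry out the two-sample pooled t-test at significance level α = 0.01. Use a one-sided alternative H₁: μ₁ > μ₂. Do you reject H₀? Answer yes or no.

reject H₀: yes

x̄₁=57.923, s₁=7.664, n₁=13
x̄₂=44.952, s₂=7.003, n₂=21
s_p² = [12·7.664² + 20·7.003²]/32 = 52.6836
SE = √(s_p²·(1/13+1/21)) = 2.5615
t = (57.923−44.952)/2.5615 = 5.0637
df = 32
p-value (one-sided, H₁ greater) = 0.00001
At α=0.01: p < α → reject H₀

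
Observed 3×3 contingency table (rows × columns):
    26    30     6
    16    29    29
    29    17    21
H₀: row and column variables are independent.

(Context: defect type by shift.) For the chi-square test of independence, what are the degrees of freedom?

df = (r−1)(c−1) = (3−1)·(3−1) = 4

degrees of freedom = 4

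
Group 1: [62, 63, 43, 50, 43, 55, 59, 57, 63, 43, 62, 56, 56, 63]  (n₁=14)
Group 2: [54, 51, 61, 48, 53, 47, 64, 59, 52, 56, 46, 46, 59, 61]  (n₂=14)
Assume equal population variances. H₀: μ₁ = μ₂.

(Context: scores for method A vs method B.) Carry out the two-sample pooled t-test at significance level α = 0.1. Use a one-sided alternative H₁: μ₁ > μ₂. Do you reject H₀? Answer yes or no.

reject H₀: no

x̄₁=55.357, s₁=7.682, n₁=14
x̄₂=54.071, s₂=6.070, n₂=14
s_p² = [13·7.682² + 13·6.070²]/26 = 47.9286
SE = √(s_p²·(1/14+1/14)) = 2.6167
t = (55.357−54.071)/2.6167 = 0.4914
df = 26
p-value (one-sided, H₁ greater) = 0.31365
At α=0.1: p ≥ α → fail to reject H₀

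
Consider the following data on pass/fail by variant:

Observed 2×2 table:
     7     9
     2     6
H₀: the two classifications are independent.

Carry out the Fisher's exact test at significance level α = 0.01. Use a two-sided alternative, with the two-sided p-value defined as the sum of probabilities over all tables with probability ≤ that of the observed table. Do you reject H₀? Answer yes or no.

Margins: r₁=16, r₂=8, c₁=9, c₂=15, n=24
p_obs = C(16,7)·C(8,2)/C(24,9); sum pmf over tables with pmf ≤ p_obs
p-value (two-sided) = 0.65702
At α=0.01: p ≥ α → fail to reject H₀

reject H₀: no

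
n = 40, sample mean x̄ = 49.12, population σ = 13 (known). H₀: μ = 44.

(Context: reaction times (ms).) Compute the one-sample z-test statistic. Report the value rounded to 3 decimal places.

test statistic = 2.491

SE = σ/√n = 13/√40 = 2.0555
z = (x̄−μ₀)/SE = (49.12−44)/2.0555 = 2.4909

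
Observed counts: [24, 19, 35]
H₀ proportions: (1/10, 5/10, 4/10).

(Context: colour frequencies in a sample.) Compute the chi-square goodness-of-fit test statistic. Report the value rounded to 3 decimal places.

n = 78; E_i = n·p_i = [7.80, 39.00, 31.20]
χ² = (24−7.80)²/7.80 + (19−39.00)²/39.00 + (35−31.20)²/31.20 = 44.3654
df = 2

test statistic = 44.365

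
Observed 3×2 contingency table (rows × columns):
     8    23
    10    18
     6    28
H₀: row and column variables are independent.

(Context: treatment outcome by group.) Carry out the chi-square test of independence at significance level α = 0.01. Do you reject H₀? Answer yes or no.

reject H₀: no

Row totals [31, 28, 34], col totals [24, 69], n=93
χ² = (8−8.00)²/8.00 + (23−23.00)²/23.00 + (10−7.23)²/7.23 + (18−20.77)²/20.77 + (6−8.77)²/8.77 + (28−25.23)²/25.23 = 2.6178
df = 2
p-value (upper-tail) = 0.27012
At α=0.01: p ≥ α → fail to reject H₀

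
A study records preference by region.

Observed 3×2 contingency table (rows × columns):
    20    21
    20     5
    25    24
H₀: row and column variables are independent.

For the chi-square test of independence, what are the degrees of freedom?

df = (r−1)(c−1) = (3−1)·(2−1) = 2

degrees of freedom = 2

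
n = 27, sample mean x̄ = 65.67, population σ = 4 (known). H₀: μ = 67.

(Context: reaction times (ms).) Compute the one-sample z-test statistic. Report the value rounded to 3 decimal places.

SE = σ/√n = 4/√27 = 0.7698
z = (x̄−μ₀)/SE = (65.67−67)/0.7698 = -1.7277

test statistic = -1.728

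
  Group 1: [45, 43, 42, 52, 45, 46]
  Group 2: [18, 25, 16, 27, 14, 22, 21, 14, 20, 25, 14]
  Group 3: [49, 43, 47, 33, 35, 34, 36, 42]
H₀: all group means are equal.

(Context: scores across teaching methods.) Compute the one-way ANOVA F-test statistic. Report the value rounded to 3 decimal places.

test statistic = 64.098

Group means [45.50, 19.64, 39.88], grand mean 32.320
SSB = Σnᵢ(x̄ᵢ−x̄)² = 3268.520; SSW = ΣΣ(x−x̄ᵢ)² = 560.920
MSB = 3268.520/2 = 1634.2598; MSW = 560.920/22 = 25.4964
F = MSB/MSW = 64.0977
df = (2, 22)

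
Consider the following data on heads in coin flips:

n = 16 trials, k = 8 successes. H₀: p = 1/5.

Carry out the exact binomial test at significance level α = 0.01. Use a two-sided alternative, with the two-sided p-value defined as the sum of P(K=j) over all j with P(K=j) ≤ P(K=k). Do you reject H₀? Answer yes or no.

Exact binomial: n=16, k=8, p₀=1/5=0.2000
P(X=j) = C(n,j)·p₀^j·(1−p₀)^(n−j); p = Σ P(X=j) over j with P(X=j) ≤ P(X=8)
p-value (two-sided) = 0.00700
At α=0.01: p < α → reject H₀

reject H₀: yes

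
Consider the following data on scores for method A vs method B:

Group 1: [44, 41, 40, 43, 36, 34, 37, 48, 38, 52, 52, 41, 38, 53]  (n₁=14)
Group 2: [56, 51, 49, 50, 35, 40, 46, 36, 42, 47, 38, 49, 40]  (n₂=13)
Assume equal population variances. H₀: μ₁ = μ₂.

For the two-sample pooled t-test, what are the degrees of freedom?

df = n₁ + n₂ − 2 = 14 + 13 − 2 = 25

degrees of freedom = 25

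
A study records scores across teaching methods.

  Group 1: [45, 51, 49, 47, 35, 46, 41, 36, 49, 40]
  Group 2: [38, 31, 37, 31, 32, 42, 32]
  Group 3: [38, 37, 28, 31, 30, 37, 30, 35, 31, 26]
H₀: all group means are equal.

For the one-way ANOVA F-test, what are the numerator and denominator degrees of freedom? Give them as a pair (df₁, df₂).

k = 3 groups, N = 27 total
df = (k−1, N−k) = (3−1, 27−3) = (2, 24)

degrees of freedom = [2, 24]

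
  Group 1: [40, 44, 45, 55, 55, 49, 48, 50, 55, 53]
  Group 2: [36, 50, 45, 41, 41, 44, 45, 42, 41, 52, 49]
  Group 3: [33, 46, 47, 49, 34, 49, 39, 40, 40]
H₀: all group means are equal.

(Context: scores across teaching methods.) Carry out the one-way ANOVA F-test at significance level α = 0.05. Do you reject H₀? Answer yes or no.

reject H₀: yes

Group means [49.40, 44.18, 41.89], grand mean 45.233
SSB = Σnᵢ(x̄ᵢ−x̄)² = 286.441; SSW = ΣΣ(x−x̄ᵢ)² = 768.925
MSB = 286.441/2 = 143.2207; MSW = 768.925/27 = 28.4787
F = MSB/MSW = 5.0290
df = (2, 27)
p-value (upper-tail) = 0.01392
At α=0.05: p < α → reject H₀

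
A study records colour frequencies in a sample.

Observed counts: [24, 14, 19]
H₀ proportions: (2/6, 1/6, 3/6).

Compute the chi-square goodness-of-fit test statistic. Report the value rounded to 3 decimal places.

test statistic = 6.614

n = 57; E_i = n·p_i = [19.00, 9.50, 28.50]
χ² = (24−19.00)²/19.00 + (14−9.50)²/9.50 + (19−28.50)²/28.50 = 6.6140
df = 2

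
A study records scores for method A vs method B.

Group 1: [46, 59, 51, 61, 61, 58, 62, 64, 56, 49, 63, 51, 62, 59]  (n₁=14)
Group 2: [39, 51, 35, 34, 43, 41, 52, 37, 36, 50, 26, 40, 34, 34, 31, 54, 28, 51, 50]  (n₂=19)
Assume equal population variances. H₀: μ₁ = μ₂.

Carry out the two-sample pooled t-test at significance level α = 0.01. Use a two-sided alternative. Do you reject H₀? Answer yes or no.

x̄₁=57.286, s₁=5.770, n₁=14
x̄₂=40.316, s₂=8.725, n₂=19
s_p² = [13·5.770² + 18·8.725²]/31 = 58.1601
SE = √(s_p²·(1/14+1/19)) = 2.6861
t = (57.286−40.316)/2.6861 = 6.3176
df = 31
p-value (two-sided) = 0.00000
At α=0.01: p < α → reject H₀

reject H₀: yes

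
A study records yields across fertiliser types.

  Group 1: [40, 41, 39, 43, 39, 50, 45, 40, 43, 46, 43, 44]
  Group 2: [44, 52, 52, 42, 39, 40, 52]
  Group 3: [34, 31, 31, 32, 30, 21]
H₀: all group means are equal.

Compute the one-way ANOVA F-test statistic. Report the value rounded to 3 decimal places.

Group means [42.75, 45.86, 29.83], grand mean 40.520
SSB = Σnᵢ(x̄ᵢ−x̄)² = 944.300; SSW = ΣΣ(x−x̄ᵢ)² = 431.940
MSB = 944.300/2 = 472.1498; MSW = 431.940/22 = 19.6337
F = MSB/MSW = 24.0480
df = (2, 22)

test statistic = 24.048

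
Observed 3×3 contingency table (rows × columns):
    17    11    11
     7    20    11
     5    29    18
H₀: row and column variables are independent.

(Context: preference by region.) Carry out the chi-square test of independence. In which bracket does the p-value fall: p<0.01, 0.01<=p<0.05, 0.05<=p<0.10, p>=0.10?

p-value bracket: p<0.01

Row totals [39, 38, 52], col totals [29, 60, 40], n=129
χ² = (17−8.77)²/8.77 + (11−18.14)²/18.14 + (11−12.09)²/12.09 + (7−8.54)²/8.54 + (20−17.67)²/17.67 + (11−11.78)²/11.78 + (5−11.69)²/11.69 + (29−24.19)²/24.19 + (18−16.12)²/16.12 = 16.2807
df = 4
p-value (upper-tail) = 0.00266
→ bracket: p<0.01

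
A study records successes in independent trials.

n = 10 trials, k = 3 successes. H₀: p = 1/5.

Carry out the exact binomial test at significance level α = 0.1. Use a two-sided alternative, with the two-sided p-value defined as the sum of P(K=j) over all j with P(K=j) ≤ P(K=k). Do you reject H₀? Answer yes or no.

Exact binomial: n=10, k=3, p₀=1/5=0.2000
P(X=j) = C(n,j)·p₀^j·(1−p₀)^(n−j); p = Σ P(X=j) over j with P(X=j) ≤ P(X=3)
p-value (two-sided) = 0.42957
At α=0.1: p ≥ α → fail to reject H₀

reject H₀: no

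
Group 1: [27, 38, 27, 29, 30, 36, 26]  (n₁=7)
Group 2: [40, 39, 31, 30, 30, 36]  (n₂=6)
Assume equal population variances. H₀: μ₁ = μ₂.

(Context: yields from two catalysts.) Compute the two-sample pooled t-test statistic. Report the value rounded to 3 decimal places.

test statistic = -1.506

x̄₁=30.429, s₁=4.721, n₁=7
x̄₂=34.333, s₂=4.590, n₂=6
s_p² = [6·4.721² + 5·4.590²]/11 = 21.7316
SE = √(s_p²·(1/7+1/6)) = 2.5935
t = (30.429−34.333)/2.5935 = -1.5056
df = 11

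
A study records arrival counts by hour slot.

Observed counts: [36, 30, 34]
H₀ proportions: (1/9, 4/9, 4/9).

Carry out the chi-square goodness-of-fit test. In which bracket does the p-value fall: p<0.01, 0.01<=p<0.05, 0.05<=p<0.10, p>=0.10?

n = 100; E_i = n·p_i = [11.11, 44.44, 44.44]
χ² = (36−11.11)²/11.11 + (30−44.44)²/44.44 + (34−44.44)²/44.44 = 62.9000
df = 2
p-value (upper-tail) = 0.00000
→ bracket: p<0.01

p-value bracket: p<0.01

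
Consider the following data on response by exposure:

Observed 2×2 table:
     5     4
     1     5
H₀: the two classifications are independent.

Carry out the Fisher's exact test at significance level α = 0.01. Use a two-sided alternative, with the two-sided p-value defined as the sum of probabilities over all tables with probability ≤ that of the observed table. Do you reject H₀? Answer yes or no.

reject H₀: no

Margins: r₁=9, r₂=6, c₁=6, c₂=9, n=15
p_obs = C(9,5)·C(6,1)/C(15,6); sum pmf over tables with pmf ≤ p_obs
p-value (two-sided) = 0.28671
At α=0.01: p ≥ α → fail to reject H₀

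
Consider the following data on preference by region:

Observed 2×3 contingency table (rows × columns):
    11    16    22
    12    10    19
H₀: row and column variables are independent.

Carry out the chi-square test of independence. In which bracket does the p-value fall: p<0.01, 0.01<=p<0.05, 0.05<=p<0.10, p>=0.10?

Row totals [49, 41], col totals [23, 26, 41], n=90
χ² = (11−12.52)²/12.52 + (16−14.16)²/14.16 + (22−22.32)²/22.32 + (12−10.48)²/10.48 + (10−11.84)²/11.84 + (19−18.68)²/18.68 = 0.9440
df = 2
p-value (upper-tail) = 0.62377
→ bracket: p>=0.10

p-value bracket: p>=0.10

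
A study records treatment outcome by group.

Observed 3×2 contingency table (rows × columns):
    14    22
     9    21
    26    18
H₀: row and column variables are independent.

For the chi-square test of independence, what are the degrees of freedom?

degrees of freedom = 2

df = (r−1)(c−1) = (3−1)·(2−1) = 2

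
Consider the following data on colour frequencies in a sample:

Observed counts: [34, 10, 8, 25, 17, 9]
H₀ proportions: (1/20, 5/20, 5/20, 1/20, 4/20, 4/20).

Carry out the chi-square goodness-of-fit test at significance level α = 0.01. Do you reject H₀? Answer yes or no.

reject H₀: yes

n = 103; E_i = n·p_i = [5.15, 25.75, 25.75, 5.15, 20.60, 20.60]
χ² = (34−5.15)²/5.15 + (10−25.75)²/25.75 + (8−25.75)²/25.75 + (25−5.15)²/5.15 + (17−20.60)²/20.60 + (9−20.60)²/20.60 = 267.1553
df = 5
p-value (upper-tail) = 0.00000
At α=0.01: p < α → reject H₀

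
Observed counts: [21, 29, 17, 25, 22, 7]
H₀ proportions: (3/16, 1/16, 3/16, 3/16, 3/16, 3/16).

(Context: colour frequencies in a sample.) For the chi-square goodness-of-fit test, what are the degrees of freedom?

df = k − 1 = 6 − 1 = 5

degrees of freedom = 5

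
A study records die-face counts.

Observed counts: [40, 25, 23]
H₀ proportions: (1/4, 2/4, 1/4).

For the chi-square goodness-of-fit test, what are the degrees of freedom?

df = k − 1 = 3 − 1 = 2

degrees of freedom = 2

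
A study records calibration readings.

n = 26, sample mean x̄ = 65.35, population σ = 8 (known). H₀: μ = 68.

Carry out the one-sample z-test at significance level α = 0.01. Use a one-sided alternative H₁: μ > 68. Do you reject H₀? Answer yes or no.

reject H₀: no

SE = σ/√n = 8/√26 = 1.5689
z = (x̄−μ₀)/SE = (65.35−68)/1.5689 = -1.6891
p-value (one-sided, H₁ greater) = 0.95440
At α=0.01: p ≥ α → fail to reject H₀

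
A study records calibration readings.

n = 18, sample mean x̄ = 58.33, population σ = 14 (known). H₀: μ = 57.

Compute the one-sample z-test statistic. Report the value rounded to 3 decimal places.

test statistic = 0.403

SE = σ/√n = 14/√18 = 3.2998
z = (x̄−μ₀)/SE = (58.33−57)/3.2998 = 0.4031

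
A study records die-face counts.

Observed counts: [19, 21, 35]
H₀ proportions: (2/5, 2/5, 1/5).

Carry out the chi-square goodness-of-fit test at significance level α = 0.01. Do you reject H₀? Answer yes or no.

reject H₀: yes

n = 75; E_i = n·p_i = [30.00, 30.00, 15.00]
χ² = (19−30.00)²/30.00 + (21−30.00)²/30.00 + (35−15.00)²/15.00 = 33.4000
df = 2
p-value (upper-tail) = 0.00000
At α=0.01: p < α → reject H₀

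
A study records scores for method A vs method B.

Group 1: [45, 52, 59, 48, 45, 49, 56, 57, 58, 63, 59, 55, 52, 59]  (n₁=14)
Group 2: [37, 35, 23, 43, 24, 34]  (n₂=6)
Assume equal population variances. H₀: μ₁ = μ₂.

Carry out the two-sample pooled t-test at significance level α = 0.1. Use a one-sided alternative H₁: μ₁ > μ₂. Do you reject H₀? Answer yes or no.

x̄₁=54.071, s₁=5.663, n₁=14
x̄₂=32.667, s₂=7.763, n₂=6
s_p² = [13·5.663² + 5·7.763²]/18 = 39.9034
SE = √(s_p²·(1/14+1/6)) = 3.0823
t = (54.071−32.667)/3.0823 = 6.9443
df = 18
p-value (one-sided, H₁ greater) = 0.00000
At α=0.1: p < α → reject H₀

reject H₀: yes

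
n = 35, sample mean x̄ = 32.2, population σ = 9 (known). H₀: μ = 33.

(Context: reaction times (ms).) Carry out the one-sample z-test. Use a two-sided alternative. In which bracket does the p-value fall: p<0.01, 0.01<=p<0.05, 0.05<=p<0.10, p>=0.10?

p-value bracket: p>=0.10

SE = σ/√n = 9/√35 = 1.5213
z = (x̄−μ₀)/SE = (32.2−33)/1.5213 = -0.5259
p-value (two-sided) = 0.59898
→ bracket: p>=0.10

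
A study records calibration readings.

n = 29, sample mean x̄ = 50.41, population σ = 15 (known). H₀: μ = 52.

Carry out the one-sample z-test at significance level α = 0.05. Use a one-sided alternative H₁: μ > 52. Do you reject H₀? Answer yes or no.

reject H₀: no

SE = σ/√n = 15/√29 = 2.7854
z = (x̄−μ₀)/SE = (50.41−52)/2.7854 = -0.5708
p-value (one-sided, H₁ greater) = 0.71594
At α=0.05: p ≥ α → fail to reject H₀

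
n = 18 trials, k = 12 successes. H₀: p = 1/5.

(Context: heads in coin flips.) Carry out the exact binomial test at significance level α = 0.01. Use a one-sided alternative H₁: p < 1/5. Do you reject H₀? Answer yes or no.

reject H₀: no

Exact binomial: n=18, k=12, p₀=1/5=0.2000
P(X≤12) from Σ C(n,i)·p₀^i·(1−p₀)^(n−i)
p-value (one-sided, H₁ less) = 1.00000
At α=0.01: p ≥ α → fail to reject H₀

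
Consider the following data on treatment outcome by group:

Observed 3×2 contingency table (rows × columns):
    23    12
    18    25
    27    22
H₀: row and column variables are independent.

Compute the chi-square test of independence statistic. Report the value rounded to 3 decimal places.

test statistic = 4.492

Row totals [35, 43, 49], col totals [68, 59], n=127
χ² = (23−18.74)²/18.74 + (12−16.26)²/16.26 + (18−23.02)²/23.02 + (25−19.98)²/19.98 + (27−26.24)²/26.24 + (22−22.76)²/22.76 = 4.4916
df = 2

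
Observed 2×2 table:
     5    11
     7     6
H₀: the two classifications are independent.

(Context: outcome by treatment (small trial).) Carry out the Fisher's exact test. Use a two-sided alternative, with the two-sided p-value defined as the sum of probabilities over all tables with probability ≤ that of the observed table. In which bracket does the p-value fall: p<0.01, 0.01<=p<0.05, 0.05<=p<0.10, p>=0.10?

p-value bracket: p>=0.10

Margins: r₁=16, r₂=13, c₁=12, c₂=17, n=29
p_obs = C(16,5)·C(13,7)/C(29,12); sum pmf over tables with pmf ≤ p_obs
p-value (two-sided) = 0.27418
→ bracket: p>=0.10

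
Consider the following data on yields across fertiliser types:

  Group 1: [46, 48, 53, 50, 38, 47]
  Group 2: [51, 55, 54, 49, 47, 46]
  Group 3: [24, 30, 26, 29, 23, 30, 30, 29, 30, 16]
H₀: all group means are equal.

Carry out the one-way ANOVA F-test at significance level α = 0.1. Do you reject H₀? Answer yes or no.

reject H₀: yes

Group means [47.00, 50.33, 26.70], grand mean 38.682
SSB = Σnᵢ(x̄ᵢ−x̄)² = 2665.339; SSW = ΣΣ(x−x̄ᵢ)² = 385.433
MSB = 2665.339/2 = 1332.6697; MSW = 385.433/19 = 20.2860
F = MSB/MSW = 65.6942
df = (2, 19)
p-value (upper-tail) = 0.00000
At α=0.1: p < α → reject H₀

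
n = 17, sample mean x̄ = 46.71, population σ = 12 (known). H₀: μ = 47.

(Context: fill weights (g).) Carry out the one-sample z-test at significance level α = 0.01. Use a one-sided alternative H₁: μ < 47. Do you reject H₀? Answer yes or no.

reject H₀: no

SE = σ/√n = 12/√17 = 2.9104
z = (x̄−μ₀)/SE = (46.71−47)/2.9104 = -0.0996
p-value (one-sided, H₁ less) = 0.46031
At α=0.01: p ≥ α → fail to reject H₀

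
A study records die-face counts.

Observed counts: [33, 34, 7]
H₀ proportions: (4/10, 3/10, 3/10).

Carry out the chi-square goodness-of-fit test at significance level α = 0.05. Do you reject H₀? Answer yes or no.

n = 74; E_i = n·p_i = [29.60, 22.20, 22.20]
χ² = (33−29.60)²/29.60 + (34−22.20)²/22.20 + (7−22.20)²/22.20 = 17.0698
df = 2
p-value (upper-tail) = 0.00020
At α=0.05: p < α → reject H₀

reject H₀: yes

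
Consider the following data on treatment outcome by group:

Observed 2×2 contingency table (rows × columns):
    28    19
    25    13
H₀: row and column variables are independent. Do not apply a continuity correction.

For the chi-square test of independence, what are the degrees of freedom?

df = (r−1)(c−1) = (2−1)·(2−1) = 1

degrees of freedom = 1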